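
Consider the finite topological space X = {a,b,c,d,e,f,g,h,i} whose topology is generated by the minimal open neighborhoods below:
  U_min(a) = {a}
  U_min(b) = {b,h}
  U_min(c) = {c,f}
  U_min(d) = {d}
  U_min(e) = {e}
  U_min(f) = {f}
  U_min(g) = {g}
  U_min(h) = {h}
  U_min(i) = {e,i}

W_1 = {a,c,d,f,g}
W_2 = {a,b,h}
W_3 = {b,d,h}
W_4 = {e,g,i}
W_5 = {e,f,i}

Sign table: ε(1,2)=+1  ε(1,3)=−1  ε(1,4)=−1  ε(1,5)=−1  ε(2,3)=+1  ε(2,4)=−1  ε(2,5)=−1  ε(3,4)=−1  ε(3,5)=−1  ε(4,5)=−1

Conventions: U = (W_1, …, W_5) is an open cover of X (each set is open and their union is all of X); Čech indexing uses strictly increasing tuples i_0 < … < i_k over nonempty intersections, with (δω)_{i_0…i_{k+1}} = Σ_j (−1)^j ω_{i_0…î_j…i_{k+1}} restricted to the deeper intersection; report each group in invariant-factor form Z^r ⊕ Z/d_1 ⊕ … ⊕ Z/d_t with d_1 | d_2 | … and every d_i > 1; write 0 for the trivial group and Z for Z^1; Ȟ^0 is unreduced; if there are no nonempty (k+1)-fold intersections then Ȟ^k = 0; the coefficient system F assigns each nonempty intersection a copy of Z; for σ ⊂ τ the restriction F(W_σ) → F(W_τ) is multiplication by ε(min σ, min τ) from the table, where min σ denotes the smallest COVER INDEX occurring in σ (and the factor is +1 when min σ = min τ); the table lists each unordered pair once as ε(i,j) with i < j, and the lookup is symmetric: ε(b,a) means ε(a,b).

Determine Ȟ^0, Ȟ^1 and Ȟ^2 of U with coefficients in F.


cover nerve:
  W12={a} W13={d} W14={g} W15={f} W23={b,h} W45={e,i}
C dims 5,6; δ0: rk 5, SNF 1^4·2
Ȟ^0: (5−5)−0=0 ⇒ 0
Ȟ^1: (6−0)−5=1 plus torsion [2] ⇒ Z ⊕ Z/2
Ȟ^2: (0−0)−0=0 ⇒ 0

Ȟ^0 ≅ 0, Ȟ^1 ≅ Z ⊕ Z/2 and Ȟ^2 ≅ 0


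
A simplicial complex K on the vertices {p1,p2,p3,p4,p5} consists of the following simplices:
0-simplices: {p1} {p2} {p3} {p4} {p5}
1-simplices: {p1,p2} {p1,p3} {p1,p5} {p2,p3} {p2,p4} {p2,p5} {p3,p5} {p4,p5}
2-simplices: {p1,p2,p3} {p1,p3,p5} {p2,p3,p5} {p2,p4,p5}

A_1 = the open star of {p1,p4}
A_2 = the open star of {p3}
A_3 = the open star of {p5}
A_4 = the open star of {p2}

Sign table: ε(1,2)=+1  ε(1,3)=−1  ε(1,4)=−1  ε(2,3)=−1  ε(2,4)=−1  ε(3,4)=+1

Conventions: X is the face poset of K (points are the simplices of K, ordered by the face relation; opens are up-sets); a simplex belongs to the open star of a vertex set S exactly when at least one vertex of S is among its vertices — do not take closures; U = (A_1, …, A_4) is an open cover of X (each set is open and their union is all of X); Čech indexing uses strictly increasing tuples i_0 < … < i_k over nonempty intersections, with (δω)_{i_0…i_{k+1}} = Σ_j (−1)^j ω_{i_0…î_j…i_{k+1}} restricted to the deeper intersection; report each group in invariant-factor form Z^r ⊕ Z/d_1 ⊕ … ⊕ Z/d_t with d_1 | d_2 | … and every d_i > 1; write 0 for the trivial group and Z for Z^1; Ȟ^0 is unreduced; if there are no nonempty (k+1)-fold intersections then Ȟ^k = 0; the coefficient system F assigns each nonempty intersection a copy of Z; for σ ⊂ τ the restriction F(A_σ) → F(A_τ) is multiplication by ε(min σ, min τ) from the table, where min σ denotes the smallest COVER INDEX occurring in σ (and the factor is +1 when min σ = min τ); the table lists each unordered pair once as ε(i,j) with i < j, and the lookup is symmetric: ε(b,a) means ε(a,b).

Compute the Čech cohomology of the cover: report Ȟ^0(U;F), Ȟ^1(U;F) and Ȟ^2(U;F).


Ȟ^0(U;F) ≅ Z,  Ȟ^1(U;F) ≅ 0,  Ȟ^2(U;F) ≅ Z

nerve of the cover:
  A1={{p1},{p4},{p1,p2},{p1,p3},{p1,p5},{p2,p4},{p4,p5},{p1,p2,p3},{p1,p3,p5},{p2,p4,p5}} A2={{p3},{p1,p3},{p2,p3},{p3,p5},{p1,p2,p3},{p1,p3,p5},{p2,p3,p5}} A3={{p5},{p1,p5},{p2,p5},{p3,p5},{p4,p5},{p1,p3,p5},{p2,p3,p5},{p2,p4,p5}} A4={{p2},{p1,p2},{p2,p3},{p2,p4},{p2,p5},{p1,p2,p3},{p2,p3,p5},{p2,p4,p5}}
  A12={{p1,p3},{p1,p2,p3},{p1,p3,p5}} A13={{p1,p5},{p4,p5},{p1,p3,p5},{p2,p4,p5}} A14={{p1,p2},{p2,p4},{p1,p2,p3},{p2,p4,p5}} A23={{p3,p5},{p1,p3,p5},{p2,p3,p5}} A24={{p2,p3},{p1,p2,p3},{p2,p3,p5}} A34={{p2,p5},{p2,p3,p5},{p2,p4,p5}}
  A123={{p1,p3,p5}} A124={{p1,p2,p3}} A134={{p2,p4,p5}} A234={{p2,p3,p5}}
C dims 4,6,4; δ0: rk 3, SNF 1^3; δ1: rk 3, SNF 1^3
Ȟ^0 = (4 − 3) − 0 = 1, so Ȟ^0 ≅ Z
Ȟ^1 = (6 − 3) − 3 = 0, so Ȟ^1 ≅ 0
Ȟ^2 = (4 − 0) − 3 = 1, so Ȟ^2 ≅ Z


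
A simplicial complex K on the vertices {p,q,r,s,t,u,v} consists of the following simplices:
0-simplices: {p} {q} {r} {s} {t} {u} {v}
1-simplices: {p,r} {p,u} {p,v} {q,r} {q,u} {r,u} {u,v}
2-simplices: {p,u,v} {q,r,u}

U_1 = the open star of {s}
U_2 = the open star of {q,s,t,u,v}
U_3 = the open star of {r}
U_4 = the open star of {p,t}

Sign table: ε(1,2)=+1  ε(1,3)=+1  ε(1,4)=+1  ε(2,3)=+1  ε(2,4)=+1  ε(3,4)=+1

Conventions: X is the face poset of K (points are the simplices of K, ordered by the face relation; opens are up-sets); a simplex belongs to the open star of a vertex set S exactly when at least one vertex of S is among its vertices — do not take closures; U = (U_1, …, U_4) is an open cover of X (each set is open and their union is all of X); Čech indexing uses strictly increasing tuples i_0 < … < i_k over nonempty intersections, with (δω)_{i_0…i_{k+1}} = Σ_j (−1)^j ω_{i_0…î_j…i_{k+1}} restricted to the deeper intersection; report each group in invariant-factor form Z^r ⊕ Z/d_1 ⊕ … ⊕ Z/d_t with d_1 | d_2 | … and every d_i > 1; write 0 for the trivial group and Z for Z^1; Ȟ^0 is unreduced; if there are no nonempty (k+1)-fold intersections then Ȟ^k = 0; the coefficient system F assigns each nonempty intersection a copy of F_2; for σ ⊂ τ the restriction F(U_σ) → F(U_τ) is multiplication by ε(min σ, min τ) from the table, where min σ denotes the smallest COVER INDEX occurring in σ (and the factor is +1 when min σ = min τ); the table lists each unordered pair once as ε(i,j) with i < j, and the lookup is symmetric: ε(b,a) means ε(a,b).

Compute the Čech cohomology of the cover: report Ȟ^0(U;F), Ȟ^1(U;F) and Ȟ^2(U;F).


intersection data:
  U1={{s}} U2={{q},{s},{t},{u},{v},{p,u},{p,v},{q,r},{q,u},{r,u},{u,v},{p,u,v},{q,r,u}} U3={{r},{p,r},{q,r},{r,u},{q,r,u}} U4={{p},{t},{p,r},{p,u},{p,v},{p,u,v}}
  U12={{s}} U23={{q,r},{r,u},{q,r,u}} U24={{t},{p,u},{p,v},{p,u,v}} U34={{p,r}}
C dims 4,4; δ0: rk_F2 3
Ȟ^0 = (4 − 3) − 0 = 1, so Ȟ^0 ≅ Z/2
Ȟ^1 = (4 − 0) − 3 = 1, so Ȟ^1 ≅ Z/2
Ȟ^2 = (0 − 0) − 0 = 0, so Ȟ^2 ≅ 0

Ȟ^0(U;F) ≅ Z/2; Ȟ^1(U;F) ≅ Z/2; Ȟ^2(U;F) ≅ 0


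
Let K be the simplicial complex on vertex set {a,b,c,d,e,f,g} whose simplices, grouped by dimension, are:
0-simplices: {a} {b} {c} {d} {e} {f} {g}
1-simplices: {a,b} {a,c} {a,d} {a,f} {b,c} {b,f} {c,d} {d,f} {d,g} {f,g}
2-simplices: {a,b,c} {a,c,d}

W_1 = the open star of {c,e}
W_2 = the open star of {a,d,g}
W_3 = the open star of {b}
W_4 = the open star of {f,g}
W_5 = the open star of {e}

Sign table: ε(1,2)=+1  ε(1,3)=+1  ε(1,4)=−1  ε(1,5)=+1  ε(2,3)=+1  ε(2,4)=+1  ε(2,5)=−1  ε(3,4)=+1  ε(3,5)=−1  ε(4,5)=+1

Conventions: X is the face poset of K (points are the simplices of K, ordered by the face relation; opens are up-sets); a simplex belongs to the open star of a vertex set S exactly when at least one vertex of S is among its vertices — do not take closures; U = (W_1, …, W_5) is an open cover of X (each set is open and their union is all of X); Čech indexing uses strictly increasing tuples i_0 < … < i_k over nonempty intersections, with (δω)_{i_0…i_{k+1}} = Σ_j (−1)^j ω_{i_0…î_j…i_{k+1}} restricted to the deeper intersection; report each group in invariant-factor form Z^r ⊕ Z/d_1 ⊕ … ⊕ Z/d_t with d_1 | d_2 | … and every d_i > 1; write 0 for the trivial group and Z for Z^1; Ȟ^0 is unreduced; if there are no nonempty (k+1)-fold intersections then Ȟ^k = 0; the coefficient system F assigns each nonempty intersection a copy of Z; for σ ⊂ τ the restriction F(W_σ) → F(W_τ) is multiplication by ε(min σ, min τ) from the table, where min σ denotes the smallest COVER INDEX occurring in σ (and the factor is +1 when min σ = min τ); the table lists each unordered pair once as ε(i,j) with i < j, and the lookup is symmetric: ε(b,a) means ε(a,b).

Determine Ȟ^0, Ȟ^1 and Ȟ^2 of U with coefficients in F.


intersection data:
  W1={{c},{e},{a,c},{b,c},{c,d},{a,b,c},{a,c,d}} W2={{a},{d},{g},{a,b},{a,c},{a,d},{a,f},{c,d},{d,f},{d,g},{f,g},{a,b,c},{a,c,d}} W3={{b},{a,b},{b,c},{b,f},{a,b,c}} W4={{f},{g},{a,f},{b,f},{d,f},{d,g},{f,g}} W5={{e}}
  W12={{a,c},{c,d},{a,b,c},{a,c,d}} W13={{b,c},{a,b,c}} W15={{e}} W23={{a,b},{a,b,c}} W24={{g},{a,f},{d,f},{d,g},{f,g}} W34={{b,f}}
  W123={{a,b,c}}
C dims 5,6,1; δ0: rk 4, SNF 1^4; δ1: rk 1, SNF 1^1
Ȟ^0 = (5 − 4) − 0 = 1, so Ȟ^0 ≅ Z
Ȟ^1 = (6 − 1) − 4 = 1, so Ȟ^1 ≅ Z
Ȟ^2 = (1 − 0) − 1 = 0, so Ȟ^2 ≅ 0

Ȟ^0(U;F) ≅ Z,  Ȟ^1(U;F) ≅ Z,  Ȟ^2(U;F) ≅ 0


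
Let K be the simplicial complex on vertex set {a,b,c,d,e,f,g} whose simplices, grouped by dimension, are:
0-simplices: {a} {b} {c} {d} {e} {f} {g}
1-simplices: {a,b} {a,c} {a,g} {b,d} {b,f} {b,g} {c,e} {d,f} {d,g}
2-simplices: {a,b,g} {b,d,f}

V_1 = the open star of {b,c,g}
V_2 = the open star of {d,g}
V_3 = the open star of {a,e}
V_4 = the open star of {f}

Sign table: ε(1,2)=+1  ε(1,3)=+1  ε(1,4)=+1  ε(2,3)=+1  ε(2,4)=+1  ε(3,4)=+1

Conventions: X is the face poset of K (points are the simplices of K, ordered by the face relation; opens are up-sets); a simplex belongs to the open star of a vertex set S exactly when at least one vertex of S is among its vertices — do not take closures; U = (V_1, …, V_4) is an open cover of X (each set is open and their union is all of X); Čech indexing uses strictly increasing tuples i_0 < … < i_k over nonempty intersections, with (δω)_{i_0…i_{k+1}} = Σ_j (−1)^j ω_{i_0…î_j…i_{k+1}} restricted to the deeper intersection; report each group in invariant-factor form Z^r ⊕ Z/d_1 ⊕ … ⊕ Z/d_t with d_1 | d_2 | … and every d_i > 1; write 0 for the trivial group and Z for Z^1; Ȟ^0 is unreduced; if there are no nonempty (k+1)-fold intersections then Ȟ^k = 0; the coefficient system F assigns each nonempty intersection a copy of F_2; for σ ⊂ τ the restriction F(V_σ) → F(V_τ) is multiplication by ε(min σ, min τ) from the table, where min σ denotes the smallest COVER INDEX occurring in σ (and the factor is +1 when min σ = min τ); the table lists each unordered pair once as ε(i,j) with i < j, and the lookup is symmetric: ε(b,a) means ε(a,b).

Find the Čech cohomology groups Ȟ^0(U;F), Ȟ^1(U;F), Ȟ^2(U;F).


nonempty overlaps:
  V1={{b},{c},{g},{a,b},{a,c},{a,g},{b,d},{b,f},{b,g},{c,e},{d,g},{a,b,g},{b,d,f}} V2={{d},{g},{a,g},{b,d},{b,g},{d,f},{d,g},{a,b,g},{b,d,f}} V3={{a},{e},{a,b},{a,c},{a,g},{c,e},{a,b,g}} V4={{f},{b,f},{d,f},{b,d,f}}
  V12={{g},{a,g},{b,d},{b,g},{d,g},{a,b,g},{b,d,f}} V13={{a,b},{a,c},{a,g},{c,e},{a,b,g}} V14={{b,f},{b,d,f}} V23={{a,g},{a,b,g}} V24={{d,f},{b,d,f}}
  V123={{a,g},{a,b,g}} V124={{b,d,f}}
C dims 4,5,2; δ0: rk_F2 3; δ1: rk_F2 2
degree 0: 4−3−0 = 1 → Ȟ^0 ≅ Z/2
degree 1: 5−2−3 = 0 → Ȟ^1 ≅ 0
degree 2: 2−0−2 = 0 → Ȟ^2 ≅ 0

Ȟ^0(U;F) ≅ Z/2; Ȟ^1(U;F) ≅ 0; Ȟ^2(U;F) ≅ 0


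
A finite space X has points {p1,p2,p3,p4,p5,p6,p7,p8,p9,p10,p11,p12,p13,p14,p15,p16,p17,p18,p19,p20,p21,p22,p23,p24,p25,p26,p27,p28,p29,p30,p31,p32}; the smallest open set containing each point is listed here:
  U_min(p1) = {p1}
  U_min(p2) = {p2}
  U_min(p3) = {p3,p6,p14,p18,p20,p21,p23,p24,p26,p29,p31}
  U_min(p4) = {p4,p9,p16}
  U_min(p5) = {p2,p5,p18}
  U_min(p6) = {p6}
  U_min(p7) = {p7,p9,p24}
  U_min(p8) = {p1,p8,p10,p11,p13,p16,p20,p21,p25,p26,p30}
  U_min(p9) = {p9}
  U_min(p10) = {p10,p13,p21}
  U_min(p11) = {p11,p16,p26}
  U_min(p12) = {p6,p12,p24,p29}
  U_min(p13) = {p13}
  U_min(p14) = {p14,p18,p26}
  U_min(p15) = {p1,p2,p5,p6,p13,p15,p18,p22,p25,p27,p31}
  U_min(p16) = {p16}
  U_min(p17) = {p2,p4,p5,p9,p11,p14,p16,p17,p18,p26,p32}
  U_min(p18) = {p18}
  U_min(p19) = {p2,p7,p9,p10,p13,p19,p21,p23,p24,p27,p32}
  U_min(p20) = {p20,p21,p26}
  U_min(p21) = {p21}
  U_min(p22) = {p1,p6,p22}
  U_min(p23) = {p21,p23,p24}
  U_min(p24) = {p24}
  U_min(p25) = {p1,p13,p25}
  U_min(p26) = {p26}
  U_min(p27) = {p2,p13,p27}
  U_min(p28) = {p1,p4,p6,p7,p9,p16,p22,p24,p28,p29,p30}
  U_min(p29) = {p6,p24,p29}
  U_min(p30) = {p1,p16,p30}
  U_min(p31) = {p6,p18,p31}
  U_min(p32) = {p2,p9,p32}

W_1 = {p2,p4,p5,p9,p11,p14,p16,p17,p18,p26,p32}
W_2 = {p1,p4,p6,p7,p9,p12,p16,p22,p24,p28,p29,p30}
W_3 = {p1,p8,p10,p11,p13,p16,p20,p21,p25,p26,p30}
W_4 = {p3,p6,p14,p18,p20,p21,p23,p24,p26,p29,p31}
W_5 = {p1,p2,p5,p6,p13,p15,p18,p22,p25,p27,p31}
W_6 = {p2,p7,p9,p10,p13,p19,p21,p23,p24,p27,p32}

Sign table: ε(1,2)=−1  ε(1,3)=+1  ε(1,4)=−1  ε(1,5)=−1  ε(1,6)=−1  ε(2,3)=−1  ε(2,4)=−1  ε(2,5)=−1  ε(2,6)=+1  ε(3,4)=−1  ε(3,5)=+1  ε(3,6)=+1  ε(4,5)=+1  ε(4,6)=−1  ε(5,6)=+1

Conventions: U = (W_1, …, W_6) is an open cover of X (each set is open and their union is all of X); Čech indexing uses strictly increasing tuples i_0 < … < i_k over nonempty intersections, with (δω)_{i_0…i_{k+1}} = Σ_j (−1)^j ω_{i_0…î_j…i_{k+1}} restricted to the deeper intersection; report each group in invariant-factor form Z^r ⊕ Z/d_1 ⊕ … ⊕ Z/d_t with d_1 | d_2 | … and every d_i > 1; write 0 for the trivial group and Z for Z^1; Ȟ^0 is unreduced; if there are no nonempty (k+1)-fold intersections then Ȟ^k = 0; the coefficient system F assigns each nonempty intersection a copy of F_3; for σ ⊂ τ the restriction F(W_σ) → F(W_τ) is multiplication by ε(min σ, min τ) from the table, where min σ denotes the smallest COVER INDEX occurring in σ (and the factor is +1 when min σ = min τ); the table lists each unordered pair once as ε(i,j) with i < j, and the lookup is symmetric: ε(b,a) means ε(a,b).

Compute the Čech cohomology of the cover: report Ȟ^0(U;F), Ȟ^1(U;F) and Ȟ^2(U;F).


Ȟ^0(U;F) ≅ 0, Ȟ^1(U;F) ≅ 0, Ȟ^2(U;F) ≅ Z/3

nonempty overlaps:
  W12={p4,p9,p16} W13={p11,p16,p26} W14={p14,p18,p26} W15={p2,p5,p18} W16={p2,p9,p32} W23={p1,p16,p30} W24={p6,p24,p29} W25={p1,p6,p22} W26={p7,p9,p24} W34={p20,p21,p26} W35={p1,p13,p25} W36={p10,p13,p21} W45={p6,p18,p31} W46={p21,p23,p24} W56={p2,p13,p27}
  W123={p16} W126={p9} W134={p26} W145={p18} W156={p2} W235={p1} W245={p6} W246={p24} W346={p21} W356={p13}
C dims 6,15,10; δ0: rk_F3 6; δ1: rk_F3 9
degree 0: 6−6−0 = 0 → Ȟ^0 ≅ 0
degree 1: 15−9−6 = 0 → Ȟ^1 ≅ 0
degree 2: 10−0−9 = 1 → Ȟ^2 ≅ Z/3


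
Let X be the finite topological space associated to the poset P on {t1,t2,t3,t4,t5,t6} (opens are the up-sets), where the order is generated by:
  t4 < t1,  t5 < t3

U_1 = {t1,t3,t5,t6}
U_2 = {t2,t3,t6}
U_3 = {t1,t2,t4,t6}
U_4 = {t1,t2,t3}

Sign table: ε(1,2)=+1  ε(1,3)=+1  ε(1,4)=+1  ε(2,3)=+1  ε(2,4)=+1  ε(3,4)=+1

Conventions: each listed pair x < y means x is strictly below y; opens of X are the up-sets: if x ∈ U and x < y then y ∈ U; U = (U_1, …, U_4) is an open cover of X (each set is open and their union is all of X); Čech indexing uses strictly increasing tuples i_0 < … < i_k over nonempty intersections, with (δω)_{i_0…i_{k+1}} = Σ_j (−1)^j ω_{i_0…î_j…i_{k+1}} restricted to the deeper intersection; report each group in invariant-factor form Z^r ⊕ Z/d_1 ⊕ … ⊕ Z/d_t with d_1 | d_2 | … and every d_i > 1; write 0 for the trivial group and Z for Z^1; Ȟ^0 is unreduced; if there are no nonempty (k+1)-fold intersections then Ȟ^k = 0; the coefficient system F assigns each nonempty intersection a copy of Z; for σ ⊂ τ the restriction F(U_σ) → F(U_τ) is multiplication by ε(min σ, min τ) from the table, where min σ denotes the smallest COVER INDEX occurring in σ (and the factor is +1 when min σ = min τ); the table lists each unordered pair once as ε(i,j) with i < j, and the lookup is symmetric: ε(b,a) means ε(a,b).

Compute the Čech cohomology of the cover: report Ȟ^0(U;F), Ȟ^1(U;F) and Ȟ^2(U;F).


nonempty intersections:
  U12={t3,t6} U13={t1,t6} U14={t1,t3} U23={t2,t6} U24={t2,t3} U34={t1,t2}
  U123={t6} U124={t3} U134={t1} U234={t2}
C dims 4,6,4; δ0: rk 3, SNF 1^3; δ1: rk 3, SNF 1^3
Ȟ^0: (4−3)−0=1 ⇒ Z
Ȟ^1: (6−3)−3=0 ⇒ 0
Ȟ^2: (4−0)−3=1 ⇒ Z

Ȟ^0 = Z; Ȟ^1 = 0; Ȟ^2 = Z


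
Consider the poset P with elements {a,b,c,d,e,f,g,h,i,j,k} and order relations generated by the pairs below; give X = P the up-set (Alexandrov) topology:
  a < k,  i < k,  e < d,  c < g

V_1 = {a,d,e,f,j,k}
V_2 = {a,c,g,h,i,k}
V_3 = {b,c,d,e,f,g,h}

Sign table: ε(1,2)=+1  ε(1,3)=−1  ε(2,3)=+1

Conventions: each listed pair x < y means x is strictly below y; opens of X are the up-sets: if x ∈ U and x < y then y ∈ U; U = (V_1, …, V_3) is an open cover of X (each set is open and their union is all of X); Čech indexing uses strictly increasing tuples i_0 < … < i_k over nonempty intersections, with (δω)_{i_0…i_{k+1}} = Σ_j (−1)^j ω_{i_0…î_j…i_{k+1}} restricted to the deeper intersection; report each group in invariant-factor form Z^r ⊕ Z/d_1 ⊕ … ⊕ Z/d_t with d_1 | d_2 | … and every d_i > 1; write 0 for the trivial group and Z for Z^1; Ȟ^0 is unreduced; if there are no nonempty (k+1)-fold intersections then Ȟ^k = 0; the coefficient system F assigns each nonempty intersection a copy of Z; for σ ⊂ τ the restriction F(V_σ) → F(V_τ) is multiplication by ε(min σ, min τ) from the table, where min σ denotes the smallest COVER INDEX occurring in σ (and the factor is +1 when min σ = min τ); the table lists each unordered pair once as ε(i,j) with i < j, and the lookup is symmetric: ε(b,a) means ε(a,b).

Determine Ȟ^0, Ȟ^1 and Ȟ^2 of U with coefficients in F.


Ȟ^0 = 0; Ȟ^1 = Z/2; Ȟ^2 = 0

intersection data:
  V12={a,k} V13={d,e,f} V23={c,g,h}
C dims 3,3; δ0: rk 3, SNF 1^2·2
Ȟ^0 = (3 − 3) − 0 = 0, so Ȟ^0 ≅ 0
Ȟ^1 = (3 − 0) − 3 = 0 plus torsion [2], so Ȟ^1 ≅ Z/2
Ȟ^2 = (0 − 0) − 0 = 0, so Ȟ^2 ≅ 0


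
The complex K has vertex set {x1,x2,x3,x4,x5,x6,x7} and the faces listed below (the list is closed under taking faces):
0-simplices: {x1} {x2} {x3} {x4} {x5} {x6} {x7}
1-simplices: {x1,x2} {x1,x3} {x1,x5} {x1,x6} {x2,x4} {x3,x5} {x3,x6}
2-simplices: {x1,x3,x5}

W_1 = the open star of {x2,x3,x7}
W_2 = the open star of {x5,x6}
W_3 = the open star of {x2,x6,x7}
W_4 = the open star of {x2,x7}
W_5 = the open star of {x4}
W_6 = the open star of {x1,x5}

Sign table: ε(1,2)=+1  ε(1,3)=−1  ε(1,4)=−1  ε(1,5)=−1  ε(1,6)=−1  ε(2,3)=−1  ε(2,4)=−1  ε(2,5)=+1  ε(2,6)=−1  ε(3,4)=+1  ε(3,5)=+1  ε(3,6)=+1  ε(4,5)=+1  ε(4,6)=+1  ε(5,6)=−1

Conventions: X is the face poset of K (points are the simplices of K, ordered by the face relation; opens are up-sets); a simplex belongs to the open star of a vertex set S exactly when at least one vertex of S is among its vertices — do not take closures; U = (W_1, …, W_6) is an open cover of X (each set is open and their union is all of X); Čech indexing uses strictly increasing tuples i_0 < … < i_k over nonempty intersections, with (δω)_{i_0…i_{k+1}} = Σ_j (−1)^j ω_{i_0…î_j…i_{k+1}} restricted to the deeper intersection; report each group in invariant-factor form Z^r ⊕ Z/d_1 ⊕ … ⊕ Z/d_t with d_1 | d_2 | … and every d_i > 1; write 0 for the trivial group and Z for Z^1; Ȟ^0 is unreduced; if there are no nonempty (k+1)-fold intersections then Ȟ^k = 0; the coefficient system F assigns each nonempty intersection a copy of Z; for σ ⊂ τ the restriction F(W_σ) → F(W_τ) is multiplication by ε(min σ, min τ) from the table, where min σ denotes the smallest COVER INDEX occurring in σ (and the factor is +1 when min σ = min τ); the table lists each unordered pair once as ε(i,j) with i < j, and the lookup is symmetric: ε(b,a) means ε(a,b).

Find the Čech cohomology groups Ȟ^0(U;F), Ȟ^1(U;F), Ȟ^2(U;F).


cover nerve:
  W1={{x2},{x3},{x7},{x1,x2},{x1,x3},{x2,x4},{x3,x5},{x3,x6},{x1,x3,x5}} W2={{x5},{x6},{x1,x5},{x1,x6},{x3,x5},{x3,x6},{x1,x3,x5}} W3={{x2},{x6},{x7},{x1,x2},{x1,x6},{x2,x4},{x3,x6}} W4={{x2},{x7},{x1,x2},{x2,x4}} W5={{x4},{x2,x4}} W6={{x1},{x5},{x1,x2},{x1,x3},{x1,x5},{x1,x6},{x3,x5},{x1,x3,x5}}
  W12={{x3,x5},{x3,x6},{x1,x3,x5}} W13={{x2},{x7},{x1,x2},{x2,x4},{x3,x6}} W14={{x2},{x7},{x1,x2},{x2,x4}} W15={{x2,x4}} W16={{x1,x2},{x1,x3},{x3,x5},{x1,x3,x5}} W23={{x6},{x1,x6},{x3,x6}} W26={{x5},{x1,x5},{x1,x6},{x3,x5},{x1,x3,x5}} W34={{x2},{x7},{x1,x2},{x2,x4}} W35={{x2,x4}} W36={{x1,x2},{x1,x6}} W45={{x2,x4}} W46={{x1,x2}}
  W123={{x3,x6}} W126={{x3,x5},{x1,x3,x5}} W134={{x2},{x7},{x1,x2},{x2,x4}} W135={{x2,x4}} W136={{x1,x2}} W145={{x2,x4}} W146={{x1,x2}} W236={{x1,x6}} W345={{x2,x4}} W346={{x1,x2}}
  W1345={{x2,x4}} W1346={{x1,x2}}
C dims 6,12,10,2; δ0: rk 5, SNF 1^5; δ1: rk 7, SNF 1^7; δ2: rk 2, SNF 1^2
Ȟ^0: (6−5)−0=1 ⇒ Z
Ȟ^1: (12−7)−5=0 ⇒ 0
Ȟ^2: (10−2)−7=1 ⇒ Z

Ȟ^0 = Z,  Ȟ^1 = 0,  Ȟ^2 = Z


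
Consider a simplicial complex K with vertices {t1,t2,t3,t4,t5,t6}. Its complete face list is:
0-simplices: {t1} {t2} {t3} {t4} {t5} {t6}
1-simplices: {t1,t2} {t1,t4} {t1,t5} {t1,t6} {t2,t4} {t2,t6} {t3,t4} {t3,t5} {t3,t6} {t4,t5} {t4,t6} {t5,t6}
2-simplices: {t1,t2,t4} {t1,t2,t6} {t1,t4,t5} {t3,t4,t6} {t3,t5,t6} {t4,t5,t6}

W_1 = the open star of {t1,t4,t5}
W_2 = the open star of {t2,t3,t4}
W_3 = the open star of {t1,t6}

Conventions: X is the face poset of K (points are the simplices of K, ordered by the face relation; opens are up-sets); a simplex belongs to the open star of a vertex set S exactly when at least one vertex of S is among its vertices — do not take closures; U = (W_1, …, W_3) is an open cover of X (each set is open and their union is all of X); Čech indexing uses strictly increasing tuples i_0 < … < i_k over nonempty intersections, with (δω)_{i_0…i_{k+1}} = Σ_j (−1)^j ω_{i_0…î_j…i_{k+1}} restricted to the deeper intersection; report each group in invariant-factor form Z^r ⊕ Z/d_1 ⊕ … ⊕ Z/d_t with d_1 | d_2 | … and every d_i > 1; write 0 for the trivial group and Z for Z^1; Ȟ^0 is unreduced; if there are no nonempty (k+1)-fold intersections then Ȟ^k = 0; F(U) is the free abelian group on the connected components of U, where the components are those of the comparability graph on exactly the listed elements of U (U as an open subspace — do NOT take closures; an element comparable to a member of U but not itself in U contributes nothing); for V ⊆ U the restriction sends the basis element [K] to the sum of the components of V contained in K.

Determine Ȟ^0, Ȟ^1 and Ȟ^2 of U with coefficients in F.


cover nerve:
  W1={{t1},{t4},{t5},{t1,t2},{t1,t4},{t1,t5},{t1,t6},{t2,t4},{t3,t4},{t3,t5},{t4,t5},{t4,t6},{t5,t6},{t1,t2,t4},{t1,t2,t6},{t1,t4,t5},{t3,t4,t6},{t3,t5,t6},{t4,t5,t6}} W2={{t2},{t3},{t4},{t1,t2},{t1,t4},{t2,t4},{t2,t6},{t3,t4},{t3,t5},{t3,t6},{t4,t5},{t4,t6},{t1,t2,t4},{t1,t2,t6},{t1,t4,t5},{t3,t4,t6},{t3,t5,t6},{t4,t5,t6}} W3={{t1},{t6},{t1,t2},{t1,t4},{t1,t5},{t1,t6},{t2,t6},{t3,t6},{t4,t6},{t5,t6},{t1,t2,t4},{t1,t2,t6},{t1,t4,t5},{t3,t4,t6},{t3,t5,t6},{t4,t5,t6}}
  W12={{t4},{t1,t2},{t1,t4},{t2,t4},{t3,t4},{t3,t5},{t4,t5},{t4,t6},{t1,t2,t4},{t1,t2,t6},{t1,t4,t5},{t3,t4,t6},{t3,t5,t6},{t4,t5,t6}} W13={{t1},{t1,t2},{t1,t4},{t1,t5},{t1,t6},{t4,t6},{t5,t6},{t1,t2,t4},{t1,t2,t6},{t1,t4,t5},{t3,t4,t6},{t3,t5,t6},{t4,t5,t6}} W23={{t1,t2},{t1,t4},{t2,t6},{t3,t6},{t4,t6},{t1,t2,t4},{t1,t2,t6},{t1,t4,t5},{t3,t4,t6},{t3,t5,t6},{t4,t5,t6}}
  W123={{t1,t2},{t1,t4},{t4,t6},{t1,t2,t4},{t1,t2,t6},{t1,t4,t5},{t3,t4,t6},{t3,t5,t6},{t4,t5,t6}}
components per intersection:
  W1: {{t1},{t4},{t5},{t1,t2},{t1,t4},{t1,t5},{t1,t6},{t2,t4},{t3,t4},{t3,t5},{t4,t5},{t4,t6},{t5,t6},{t1,t2,t4},{t1,t2,t6},{t1,t4,t5},{t3,t4,t6},{t3,t5,t6},{t4,t5,t6}}
  W2: {{t2},{t3},{t4},{t1,t2},{t1,t4},{t2,t4},{t2,t6},{t3,t4},{t3,t5},{t3,t6},{t4,t5},{t4,t6},{t1,t2,t4},{t1,t2,t6},{t1,t4,t5},{t3,t4,t6},{t3,t5,t6},{t4,t5,t6}}
  W3: {{t1},{t6},{t1,t2},{t1,t4},{t1,t5},{t1,t6},{t2,t6},{t3,t6},{t4,t6},{t5,t6},{t1,t2,t4},{t1,t2,t6},{t1,t4,t5},{t3,t4,t6},{t3,t5,t6},{t4,t5,t6}}
  W12: {{t4},{t1,t2},{t1,t4},{t2,t4},{t3,t4},{t4,t5},{t4,t6},{t1,t2,t4},{t1,t2,t6},{t1,t4,t5},{t3,t4,t6},{t4,t5,t6}} {{t3,t5},{t3,t5,t6}}
  W13: {{t1},{t1,t2},{t1,t4},{t1,t5},{t1,t6},{t1,t2,t4},{t1,t2,t6},{t1,t4,t5}} {{t4,t6},{t5,t6},{t3,t4,t6},{t3,t5,t6},{t4,t5,t6}}
  W23: {{t1,t2},{t1,t4},{t2,t6},{t1,t2,t4},{t1,t2,t6},{t1,t4,t5}} {{t3,t6},{t4,t6},{t3,t4,t6},{t3,t5,t6},{t4,t5,t6}}
  W123: {{t1,t2},{t1,t4},{t1,t2,t4},{t1,t2,t6},{t1,t4,t5}} {{t4,t6},{t3,t4,t6},{t4,t5,t6}} {{t3,t5,t6}}
C dims 3,6,3; δ0: rk 2, SNF 1^2; δ1: rk 3, SNF 1^3
Ȟ^0: (3−2)−0=1 ⇒ Z
Ȟ^1: (6−3)−2=1 ⇒ Z
Ȟ^2: (3−0)−3=0 ⇒ 0

Ȟ^0 = Z, Ȟ^1 = Z, Ȟ^2 = 0


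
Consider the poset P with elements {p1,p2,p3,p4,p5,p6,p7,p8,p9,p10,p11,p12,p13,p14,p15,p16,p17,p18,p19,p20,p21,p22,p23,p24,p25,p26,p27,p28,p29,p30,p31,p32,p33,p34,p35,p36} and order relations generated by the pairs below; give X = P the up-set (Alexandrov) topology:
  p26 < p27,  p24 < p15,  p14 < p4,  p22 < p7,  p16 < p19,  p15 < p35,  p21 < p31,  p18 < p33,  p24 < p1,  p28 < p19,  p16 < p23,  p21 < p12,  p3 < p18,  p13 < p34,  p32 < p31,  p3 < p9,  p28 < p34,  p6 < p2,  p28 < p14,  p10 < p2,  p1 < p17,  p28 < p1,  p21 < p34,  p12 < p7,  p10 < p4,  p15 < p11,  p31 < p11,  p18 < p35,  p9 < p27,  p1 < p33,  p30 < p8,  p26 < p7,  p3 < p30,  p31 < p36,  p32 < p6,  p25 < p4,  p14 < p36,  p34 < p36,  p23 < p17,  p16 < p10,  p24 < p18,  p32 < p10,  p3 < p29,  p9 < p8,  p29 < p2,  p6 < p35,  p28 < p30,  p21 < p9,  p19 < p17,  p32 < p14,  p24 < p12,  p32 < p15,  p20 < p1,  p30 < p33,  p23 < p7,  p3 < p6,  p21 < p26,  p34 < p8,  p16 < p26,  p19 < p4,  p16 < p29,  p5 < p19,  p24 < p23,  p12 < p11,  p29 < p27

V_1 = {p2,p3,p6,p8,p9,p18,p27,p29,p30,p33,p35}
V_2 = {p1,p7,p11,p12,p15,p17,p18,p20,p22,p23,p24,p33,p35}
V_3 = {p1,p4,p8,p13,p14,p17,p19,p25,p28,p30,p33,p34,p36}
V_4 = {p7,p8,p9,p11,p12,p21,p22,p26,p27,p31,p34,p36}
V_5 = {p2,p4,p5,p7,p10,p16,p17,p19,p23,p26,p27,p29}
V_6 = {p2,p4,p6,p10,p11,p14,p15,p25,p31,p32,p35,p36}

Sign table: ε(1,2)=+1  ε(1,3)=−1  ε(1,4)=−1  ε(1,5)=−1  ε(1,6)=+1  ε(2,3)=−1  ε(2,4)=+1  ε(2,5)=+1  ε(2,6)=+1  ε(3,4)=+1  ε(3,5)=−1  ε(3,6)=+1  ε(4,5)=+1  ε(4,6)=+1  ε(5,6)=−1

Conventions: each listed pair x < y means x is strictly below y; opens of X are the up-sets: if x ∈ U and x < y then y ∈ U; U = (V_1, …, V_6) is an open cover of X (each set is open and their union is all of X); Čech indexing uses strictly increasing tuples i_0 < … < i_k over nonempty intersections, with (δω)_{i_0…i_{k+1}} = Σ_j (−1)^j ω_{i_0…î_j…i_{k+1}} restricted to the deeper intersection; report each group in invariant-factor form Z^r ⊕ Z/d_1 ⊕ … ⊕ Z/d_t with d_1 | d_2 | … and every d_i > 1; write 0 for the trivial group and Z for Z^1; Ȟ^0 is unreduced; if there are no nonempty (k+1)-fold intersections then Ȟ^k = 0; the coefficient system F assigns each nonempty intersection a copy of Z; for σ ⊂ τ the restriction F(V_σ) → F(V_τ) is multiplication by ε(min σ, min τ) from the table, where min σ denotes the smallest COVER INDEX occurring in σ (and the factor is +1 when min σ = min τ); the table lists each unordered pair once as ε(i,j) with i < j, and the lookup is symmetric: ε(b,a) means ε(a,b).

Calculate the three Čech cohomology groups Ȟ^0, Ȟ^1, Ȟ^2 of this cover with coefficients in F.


intersection data:
  V12={p18,p33,p35} V13={p8,p30,p33} V14={p8,p9,p27} V15={p2,p27,p29} V16={p2,p6,p35} V23={p1,p17,p33} V24={p7,p11,p12,p22} V25={p7,p17,p23} V26={p11,p15,p35} V34={p8,p34,p36} V35={p4,p17,p19} V36={p4,p14,p25,p36} V45={p7,p26,p27} V46={p11,p31,p36} V56={p2,p4,p10}
  V123={p33} V126={p35} V134={p8} V145={p27} V156={p2} V235={p17} V245={p7} V246={p11} V346={p36} V356={p4}
C dims 6,15,10; δ0: rk 6, SNF 1^5·2; δ1: rk 9, SNF 1^9
Ȟ^0 = (6 − 6) − 0 = 0, so Ȟ^0 ≅ 0
Ȟ^1 = (15 − 9) − 6 = 0 plus torsion [2], so Ȟ^1 ≅ Z/2
Ȟ^2 = (10 − 0) − 9 = 1, so Ȟ^2 ≅ Z

Ȟ^0 = 0,  Ȟ^1 = Z/2,  Ȟ^2 = Z


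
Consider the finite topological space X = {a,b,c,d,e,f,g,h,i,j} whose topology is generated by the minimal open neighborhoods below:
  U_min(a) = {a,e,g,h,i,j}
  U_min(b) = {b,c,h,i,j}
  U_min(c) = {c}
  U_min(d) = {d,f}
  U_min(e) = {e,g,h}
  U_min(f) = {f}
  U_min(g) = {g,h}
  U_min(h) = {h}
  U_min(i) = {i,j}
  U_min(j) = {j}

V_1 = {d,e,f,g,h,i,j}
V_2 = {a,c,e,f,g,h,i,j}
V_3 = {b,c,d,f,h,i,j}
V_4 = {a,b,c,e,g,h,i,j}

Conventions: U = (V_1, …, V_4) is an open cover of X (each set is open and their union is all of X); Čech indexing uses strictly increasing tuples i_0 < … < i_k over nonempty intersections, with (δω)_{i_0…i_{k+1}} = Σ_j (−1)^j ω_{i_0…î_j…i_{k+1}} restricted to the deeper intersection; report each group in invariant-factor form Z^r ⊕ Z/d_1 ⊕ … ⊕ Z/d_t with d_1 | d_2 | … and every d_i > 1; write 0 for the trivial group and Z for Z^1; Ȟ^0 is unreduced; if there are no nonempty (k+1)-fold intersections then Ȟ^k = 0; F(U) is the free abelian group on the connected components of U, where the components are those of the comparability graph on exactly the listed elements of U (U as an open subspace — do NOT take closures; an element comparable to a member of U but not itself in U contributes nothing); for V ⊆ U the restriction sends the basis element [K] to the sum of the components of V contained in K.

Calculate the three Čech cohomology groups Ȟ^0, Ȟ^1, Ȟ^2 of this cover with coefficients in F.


cover nerve:
  V12={e,f,g,h,i,j} V13={d,f,h,i,j} V14={e,g,h,i,j} V23={c,f,h,i,j} V24={a,c,e,g,h,i,j} V34={b,c,h,i,j}
  V123={f,h,i,j} V124={e,g,h,i,j} V134={h,i,j} V234={c,h,i,j}
  V1234={h,i,j}
components per intersection:
  V1: {d,f} {e,g,h} {i,j}
  V2: {a,e,g,h,i,j} {c} {f}
  V3: {b,c,h,i,j} {d,f}
  V4: {a,b,c,e,g,h,i,j}
  V12: {e,g,h} {f} {i,j}
  V13: {d,f} {h} {i,j}
  V14: {e,g,h} {i,j}
  V23: {c} {f} {h} {i,j}
  V24: {a,e,g,h,i,j} {c}
  V34: {b,c,h,i,j}
  V123: {f} {h} {i,j}
  V124: {e,g,h} {i,j}
  V134: {h} {i,j}
  V234: {c} {h} {i,j}
  V1234: {h} {i,j}
C dims 9,15,10,2; δ0: rk 7, SNF 1^7; δ1: rk 8, SNF 1^8; δ2: rk 2, SNF 1^2
Ȟ^0: (9−7)−0=2 ⇒ Z^2
Ȟ^1: (15−8)−7=0 ⇒ 0
Ȟ^2: (10−2)−8=0 ⇒ 0

Ȟ^0 = Z^2,  Ȟ^1 = 0,  Ȟ^2 = 0


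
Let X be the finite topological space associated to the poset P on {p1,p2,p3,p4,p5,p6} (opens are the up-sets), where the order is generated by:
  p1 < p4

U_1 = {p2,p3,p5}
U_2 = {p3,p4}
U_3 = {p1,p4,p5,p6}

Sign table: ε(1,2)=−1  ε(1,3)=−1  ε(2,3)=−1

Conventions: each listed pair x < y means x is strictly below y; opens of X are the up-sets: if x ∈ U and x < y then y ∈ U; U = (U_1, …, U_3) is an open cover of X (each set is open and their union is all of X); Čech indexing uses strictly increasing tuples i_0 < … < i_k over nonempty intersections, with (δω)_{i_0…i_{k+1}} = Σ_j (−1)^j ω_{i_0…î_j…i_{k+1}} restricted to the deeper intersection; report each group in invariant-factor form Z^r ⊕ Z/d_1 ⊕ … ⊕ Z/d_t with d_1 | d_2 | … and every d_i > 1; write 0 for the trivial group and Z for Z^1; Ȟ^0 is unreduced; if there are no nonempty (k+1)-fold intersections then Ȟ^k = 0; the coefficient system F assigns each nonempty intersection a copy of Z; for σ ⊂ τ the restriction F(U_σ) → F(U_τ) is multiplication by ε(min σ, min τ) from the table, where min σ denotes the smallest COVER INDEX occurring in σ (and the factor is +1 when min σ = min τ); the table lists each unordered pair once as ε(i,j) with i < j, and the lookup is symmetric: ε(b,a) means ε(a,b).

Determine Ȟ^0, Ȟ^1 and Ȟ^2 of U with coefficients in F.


Ȟ^0(U;F) ≅ 0, Ȟ^1(U;F) ≅ Z/2 and Ȟ^2(U;F) ≅ 0

intersection data:
  U12={p3} U13={p5} U23={p4}
C dims 3,3; δ0: rk 3, SNF 1^2·2
Ȟ^0 = (3 − 3) − 0 = 0, so Ȟ^0 ≅ 0
Ȟ^1 = (3 − 0) − 3 = 0 plus torsion [2], so Ȟ^1 ≅ Z/2
Ȟ^2 = (0 − 0) − 0 = 0, so Ȟ^2 ≅ 0


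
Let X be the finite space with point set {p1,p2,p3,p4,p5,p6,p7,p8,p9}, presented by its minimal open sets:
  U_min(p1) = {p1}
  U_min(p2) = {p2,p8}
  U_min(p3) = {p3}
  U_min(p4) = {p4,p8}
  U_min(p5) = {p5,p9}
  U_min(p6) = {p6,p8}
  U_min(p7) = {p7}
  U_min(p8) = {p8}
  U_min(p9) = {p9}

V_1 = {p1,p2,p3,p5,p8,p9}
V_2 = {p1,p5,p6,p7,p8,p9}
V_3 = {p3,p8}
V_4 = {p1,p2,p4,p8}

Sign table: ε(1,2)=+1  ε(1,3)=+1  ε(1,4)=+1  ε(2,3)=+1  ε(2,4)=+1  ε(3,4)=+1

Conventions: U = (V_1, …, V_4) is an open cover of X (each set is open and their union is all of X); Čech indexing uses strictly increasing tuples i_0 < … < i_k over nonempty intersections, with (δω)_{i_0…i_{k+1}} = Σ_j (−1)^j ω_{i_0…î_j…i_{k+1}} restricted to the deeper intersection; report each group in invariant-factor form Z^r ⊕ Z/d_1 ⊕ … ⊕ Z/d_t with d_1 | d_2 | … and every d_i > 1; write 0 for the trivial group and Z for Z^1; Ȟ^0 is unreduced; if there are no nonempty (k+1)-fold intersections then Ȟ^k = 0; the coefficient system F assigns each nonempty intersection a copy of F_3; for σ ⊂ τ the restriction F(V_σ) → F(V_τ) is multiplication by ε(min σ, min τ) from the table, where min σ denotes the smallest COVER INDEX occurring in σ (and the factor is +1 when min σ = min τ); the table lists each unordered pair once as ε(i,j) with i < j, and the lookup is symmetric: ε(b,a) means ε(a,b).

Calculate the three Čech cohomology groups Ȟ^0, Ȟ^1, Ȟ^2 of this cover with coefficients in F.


Ȟ^0 = Z/3; Ȟ^1 = 0; Ȟ^2 = 0

intersection data:
  V12={p1,p5,p8,p9} V13={p3,p8} V14={p1,p2,p8} V23={p8} V24={p1,p8} V34={p8}
  V123={p8} V124={p1,p8} V134={p8} V234={p8}
  V1234={p8}
C dims 4,6,4,1; δ0: rk_F3 3; δ1: rk_F3 3; δ2: rk_F3 1
Ȟ^0 = (4 − 3) − 0 = 1, so Ȟ^0 ≅ Z/3
Ȟ^1 = (6 − 3) − 3 = 0, so Ȟ^1 ≅ 0
Ȟ^2 = (4 − 1) − 3 = 0, so Ȟ^2 ≅ 0


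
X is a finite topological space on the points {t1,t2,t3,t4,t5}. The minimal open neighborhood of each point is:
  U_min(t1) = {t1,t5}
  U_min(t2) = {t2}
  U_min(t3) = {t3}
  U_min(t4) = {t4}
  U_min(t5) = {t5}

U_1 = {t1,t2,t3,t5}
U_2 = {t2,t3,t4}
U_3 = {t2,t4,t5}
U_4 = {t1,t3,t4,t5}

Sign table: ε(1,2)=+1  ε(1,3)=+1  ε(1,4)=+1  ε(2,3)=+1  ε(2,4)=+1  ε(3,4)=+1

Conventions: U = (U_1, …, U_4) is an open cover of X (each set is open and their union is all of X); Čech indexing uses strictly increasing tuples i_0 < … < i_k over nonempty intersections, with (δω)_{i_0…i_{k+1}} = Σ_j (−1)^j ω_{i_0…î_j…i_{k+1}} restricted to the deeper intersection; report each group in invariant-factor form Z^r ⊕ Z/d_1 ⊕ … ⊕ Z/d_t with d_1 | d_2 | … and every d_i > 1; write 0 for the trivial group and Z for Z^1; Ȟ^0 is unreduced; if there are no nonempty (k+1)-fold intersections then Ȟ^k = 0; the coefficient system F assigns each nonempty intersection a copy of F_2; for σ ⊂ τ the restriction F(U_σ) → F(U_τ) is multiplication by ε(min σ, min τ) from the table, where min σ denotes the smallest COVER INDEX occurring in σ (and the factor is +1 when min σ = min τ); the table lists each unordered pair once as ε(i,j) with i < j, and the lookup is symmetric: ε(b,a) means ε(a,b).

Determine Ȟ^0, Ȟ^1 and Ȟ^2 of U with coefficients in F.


Ȟ^0(U;F) ≅ Z/2, Ȟ^1(U;F) ≅ 0 and Ȟ^2(U;F) ≅ Z/2

nonempty intersections:
  U12={t2,t3} U13={t2,t5} U14={t1,t3,t5} U23={t2,t4} U24={t3,t4} U34={t4,t5}
  U123={t2} U124={t3} U134={t5} U234={t4}
C dims 4,6,4; δ0: rk_F2 3; δ1: rk_F2 3
Ȟ^0: (4−3)−0=1 ⇒ Z/2
Ȟ^1: (6−3)−3=0 ⇒ 0
Ȟ^2: (4−0)−3=1 ⇒ Z/2


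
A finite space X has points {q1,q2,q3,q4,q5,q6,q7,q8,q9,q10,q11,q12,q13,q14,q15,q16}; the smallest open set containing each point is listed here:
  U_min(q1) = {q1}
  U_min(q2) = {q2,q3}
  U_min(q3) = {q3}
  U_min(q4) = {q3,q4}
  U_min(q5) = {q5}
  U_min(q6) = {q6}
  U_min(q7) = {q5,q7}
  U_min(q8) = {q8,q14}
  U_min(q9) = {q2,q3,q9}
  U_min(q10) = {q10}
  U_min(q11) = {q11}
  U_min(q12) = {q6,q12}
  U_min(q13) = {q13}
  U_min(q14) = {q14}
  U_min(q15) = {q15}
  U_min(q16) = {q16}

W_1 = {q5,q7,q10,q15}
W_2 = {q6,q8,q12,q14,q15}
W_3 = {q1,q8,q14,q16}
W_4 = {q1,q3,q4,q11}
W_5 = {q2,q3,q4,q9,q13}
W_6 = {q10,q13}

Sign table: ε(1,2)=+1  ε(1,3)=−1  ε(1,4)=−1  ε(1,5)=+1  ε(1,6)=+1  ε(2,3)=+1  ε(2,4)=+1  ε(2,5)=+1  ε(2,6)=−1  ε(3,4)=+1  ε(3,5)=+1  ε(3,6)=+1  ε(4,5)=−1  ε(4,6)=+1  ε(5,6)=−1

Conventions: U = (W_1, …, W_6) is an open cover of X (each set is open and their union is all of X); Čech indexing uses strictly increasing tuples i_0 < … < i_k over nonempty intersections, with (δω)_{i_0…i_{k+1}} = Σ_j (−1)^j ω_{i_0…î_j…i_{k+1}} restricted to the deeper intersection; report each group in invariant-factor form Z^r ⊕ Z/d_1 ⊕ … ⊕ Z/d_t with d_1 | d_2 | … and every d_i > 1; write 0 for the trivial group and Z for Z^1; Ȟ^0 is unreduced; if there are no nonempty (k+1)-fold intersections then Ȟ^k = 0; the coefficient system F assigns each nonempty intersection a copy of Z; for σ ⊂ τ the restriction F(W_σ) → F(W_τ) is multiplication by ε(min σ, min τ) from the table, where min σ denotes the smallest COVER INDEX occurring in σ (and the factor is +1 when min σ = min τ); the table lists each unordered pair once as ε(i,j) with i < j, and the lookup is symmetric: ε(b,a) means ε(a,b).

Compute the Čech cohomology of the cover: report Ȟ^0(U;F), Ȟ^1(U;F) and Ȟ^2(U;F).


Ȟ^0 = Z, Ȟ^1 = Z, Ȟ^2 = 0

nerve of the cover:
  W12={q15} W16={q10} W23={q8,q14} W34={q1} W45={q3,q4} W56={q13}
C dims 6,6; δ0: rk 5, SNF 1^5
Ȟ^0 = (6 − 5) − 0 = 1, so Ȟ^0 ≅ Z
Ȟ^1 = (6 − 0) − 5 = 1, so Ȟ^1 ≅ Z
Ȟ^2 = (0 − 0) − 0 = 0, so Ȟ^2 ≅ 0


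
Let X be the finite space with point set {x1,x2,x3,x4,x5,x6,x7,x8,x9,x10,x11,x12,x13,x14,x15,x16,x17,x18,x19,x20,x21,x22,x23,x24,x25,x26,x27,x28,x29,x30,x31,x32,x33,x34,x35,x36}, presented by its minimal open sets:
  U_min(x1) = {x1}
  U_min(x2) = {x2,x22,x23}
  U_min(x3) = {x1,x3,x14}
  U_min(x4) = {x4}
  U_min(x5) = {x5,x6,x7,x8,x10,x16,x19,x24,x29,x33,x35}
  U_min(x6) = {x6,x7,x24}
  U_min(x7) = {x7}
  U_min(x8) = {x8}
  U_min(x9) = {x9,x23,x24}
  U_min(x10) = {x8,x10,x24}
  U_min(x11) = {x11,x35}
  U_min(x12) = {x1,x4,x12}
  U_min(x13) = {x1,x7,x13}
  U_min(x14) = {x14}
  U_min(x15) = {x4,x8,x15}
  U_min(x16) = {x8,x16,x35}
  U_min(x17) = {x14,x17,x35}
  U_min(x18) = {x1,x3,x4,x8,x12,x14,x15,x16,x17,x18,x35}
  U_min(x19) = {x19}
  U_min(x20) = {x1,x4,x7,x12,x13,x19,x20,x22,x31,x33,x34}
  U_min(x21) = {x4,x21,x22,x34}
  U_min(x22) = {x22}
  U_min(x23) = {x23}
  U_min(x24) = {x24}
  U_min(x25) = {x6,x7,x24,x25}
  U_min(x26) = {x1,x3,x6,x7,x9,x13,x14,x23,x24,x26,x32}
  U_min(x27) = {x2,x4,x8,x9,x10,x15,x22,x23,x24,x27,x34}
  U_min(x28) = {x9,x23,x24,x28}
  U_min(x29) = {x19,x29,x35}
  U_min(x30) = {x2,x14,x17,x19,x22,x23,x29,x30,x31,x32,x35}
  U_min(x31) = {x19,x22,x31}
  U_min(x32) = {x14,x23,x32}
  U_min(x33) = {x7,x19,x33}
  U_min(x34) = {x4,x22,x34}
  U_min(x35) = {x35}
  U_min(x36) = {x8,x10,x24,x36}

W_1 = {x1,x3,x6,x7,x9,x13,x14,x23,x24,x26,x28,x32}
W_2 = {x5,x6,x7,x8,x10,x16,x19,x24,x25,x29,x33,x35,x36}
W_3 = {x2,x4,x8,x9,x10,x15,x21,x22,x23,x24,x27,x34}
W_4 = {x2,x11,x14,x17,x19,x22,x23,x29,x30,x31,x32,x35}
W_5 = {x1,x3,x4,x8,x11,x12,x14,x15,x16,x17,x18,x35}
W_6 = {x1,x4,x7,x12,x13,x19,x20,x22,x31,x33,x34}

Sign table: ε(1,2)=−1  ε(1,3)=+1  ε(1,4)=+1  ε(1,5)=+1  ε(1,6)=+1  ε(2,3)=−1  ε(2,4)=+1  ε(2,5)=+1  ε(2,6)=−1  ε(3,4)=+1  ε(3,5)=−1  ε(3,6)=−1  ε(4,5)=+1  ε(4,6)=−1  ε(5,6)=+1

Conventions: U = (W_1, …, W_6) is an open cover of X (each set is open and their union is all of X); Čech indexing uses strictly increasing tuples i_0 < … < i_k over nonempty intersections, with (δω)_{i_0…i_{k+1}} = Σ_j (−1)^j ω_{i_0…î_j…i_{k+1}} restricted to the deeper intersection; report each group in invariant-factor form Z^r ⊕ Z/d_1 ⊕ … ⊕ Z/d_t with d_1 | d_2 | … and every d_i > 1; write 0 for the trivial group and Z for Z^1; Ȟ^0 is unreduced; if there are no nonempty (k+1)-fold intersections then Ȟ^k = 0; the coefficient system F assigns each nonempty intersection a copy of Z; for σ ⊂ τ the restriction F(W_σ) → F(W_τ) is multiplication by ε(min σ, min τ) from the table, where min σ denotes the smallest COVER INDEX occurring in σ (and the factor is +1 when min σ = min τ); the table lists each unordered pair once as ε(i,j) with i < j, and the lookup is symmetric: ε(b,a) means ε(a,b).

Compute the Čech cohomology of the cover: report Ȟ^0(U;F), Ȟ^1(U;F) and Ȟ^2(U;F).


cover nerve:
  W12={x6,x7,x24} W13={x9,x23,x24} W14={x14,x23,x32} W15={x1,x3,x14} W16={x1,x7,x13} W23={x8,x10,x24} W24={x19,x29,x35} W25={x8,x16,x35} W26={x7,x19,x33} W34={x2,x22,x23} W35={x4,x8,x15} W36={x4,x22,x34} W45={x11,x14,x17,x35} W46={x19,x22,x31} W56={x1,x4,x12}
  W123={x24} W126={x7} W134={x23} W145={x14} W156={x1} W235={x8} W245={x35} W246={x19} W346={x22} W356={x4}
C dims 6,15,10; δ0: rk 6, SNF 1^5·2; δ1: rk 9, SNF 1^9
Ȟ^0: (6−6)−0=0 ⇒ 0
Ȟ^1: (15−9)−6=0 plus torsion [2] ⇒ Z/2
Ȟ^2: (10−0)−9=1 ⇒ Z

Ȟ^0 = 0,  Ȟ^1 = Z/2,  Ȟ^2 = Z
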